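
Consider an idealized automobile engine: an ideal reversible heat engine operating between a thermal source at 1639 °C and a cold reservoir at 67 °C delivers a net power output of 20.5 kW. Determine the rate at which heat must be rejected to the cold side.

Q̇_C ≈ 4.436 kW

T_H = 1639 °C → 1639 + 273.15 = 1912.15 K.
T_C = 67 °C → 67 + 273.15 = 340.15 K.
For a reversible engine, η = 1 − T_C/T_H = 1 − 340.15/1912.15 = 0.8221.
Since Q_C/Q_H = T_C/T_H and Q_H = W/η, Q_C = W·T_C/(T_H − T_C) = 20.5 × 340.15/1572.00 = 4.436 kW.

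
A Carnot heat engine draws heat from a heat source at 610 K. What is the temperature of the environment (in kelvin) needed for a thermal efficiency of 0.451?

From η = 1 − T_C/T_H, T_C = T_H·(1 − η) = 610.00 × (1 − 0.451) = 335 K.

T_C ≈ 335 K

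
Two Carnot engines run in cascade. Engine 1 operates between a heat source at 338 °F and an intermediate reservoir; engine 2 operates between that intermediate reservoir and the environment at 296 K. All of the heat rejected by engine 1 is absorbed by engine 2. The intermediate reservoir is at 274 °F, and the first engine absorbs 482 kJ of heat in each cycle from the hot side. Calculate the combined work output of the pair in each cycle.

W_total ≈ 160.1 kJ

T_H = 338 °F → (338 − 32) × 5/9 = 170.00 °C = 443.15 K.
Two reversible stages in series are equivalent to a single Carnot engine between T_H and T_C, so η_total = 1 − T_C/T_H = 1 − 296.00/443.15 = 0.3321.
W_total = η_total · Q_H = 0.3321 × 482 = 160.1 kJ.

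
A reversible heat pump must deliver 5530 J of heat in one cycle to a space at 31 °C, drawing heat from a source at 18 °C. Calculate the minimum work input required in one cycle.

T_H = 31 °C → 31 + 273.15 = 304.15 K.
T_C = 18 °C → 18 + 273.15 = 291.15 K.
The Carnot heat-pump COP is COP_HP = T_H/(T_H − T_C) = 304.15/13.00 = 23.3962.
W = Q_H/COP_HP = 5530/23.3962 = 236 J.

W_in ≈ 236 J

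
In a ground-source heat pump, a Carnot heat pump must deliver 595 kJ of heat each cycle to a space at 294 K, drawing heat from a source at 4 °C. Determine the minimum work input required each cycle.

W_in ≈ 34.1 kJ

T_C = 4 °C → 4 + 273.15 = 277.15 K.
COP_HP = T_H/(T_H − T_C) = 294.00/16.85 = 17.4481.
W = Q_H/COP_HP = 595/17.4481 = 34.1 kJ.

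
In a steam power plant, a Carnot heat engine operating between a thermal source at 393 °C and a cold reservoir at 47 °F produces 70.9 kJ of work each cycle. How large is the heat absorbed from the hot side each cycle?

Q_H ≈ 123 kJ

T_H = 393 °C → 393 + 273.15 = 666.15 K.
T_C = 47 °F → (47 − 32) × 5/9 = 8.33 °C = 281.48 K.
The Carnot efficiency is η = 1 − T_C/T_H = 1 − 281.48/666.15 = 0.5774.
Q_H = W/η = 70.9/0.5774 = 123 kJ.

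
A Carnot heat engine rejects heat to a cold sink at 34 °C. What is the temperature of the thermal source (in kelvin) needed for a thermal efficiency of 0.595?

T_H ≈ 758 K

T_C = 34 °C → 34 + 273.15 = 307.15 K.
From η = 1 − T_C/T_H, solving for T_H gives T_H = T_C/(1 − η) = 307.15/(1 − 0.595) = 758 K.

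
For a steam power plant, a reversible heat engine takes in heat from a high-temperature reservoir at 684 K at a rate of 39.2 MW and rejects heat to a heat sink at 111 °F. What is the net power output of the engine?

T_C = 111 °F → (111 − 32) × 5/9 = 43.89 °C = 317.04 K.
For a reversible engine, η = 1 − T_C/T_H = 1 − 317.04/684.00 = 0.5365.
W = η·Q_H = 0.5365 × 39.2 = 21.0 MW.

Ẇ ≈ 21.0 MW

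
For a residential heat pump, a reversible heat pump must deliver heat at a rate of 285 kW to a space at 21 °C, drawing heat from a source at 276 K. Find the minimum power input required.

T_H = 21 °C → 21 + 273.15 = 294.15 K.
The Carnot heat-pump COP is COP_HP = T_H/(T_H − T_C) = 294.15/18.15 = 16.2066.
W = Q_H/COP_HP = 285/16.2066 = 17.6 kW.

Ẇ_in ≈ 17.6 kW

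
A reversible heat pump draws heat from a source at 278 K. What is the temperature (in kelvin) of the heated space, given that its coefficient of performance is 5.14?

COP_HP = T_H/(T_H − T_C) ⇒ T_H = T_C·COP_HP/(COP_HP − 1) = 278.00 × 5.14/(5.14 − 1) = 345 K.

T_H ≈ 345 K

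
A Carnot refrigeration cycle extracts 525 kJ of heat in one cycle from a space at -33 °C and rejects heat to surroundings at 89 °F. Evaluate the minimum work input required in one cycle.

W_in ≈ 141 kJ

T_H = 89 °F → (89 − 32) × 5/9 = 31.67 °C = 304.82 K.
T_C = -33 °C → -33 + 273.15 = 240.15 K.
The reversible coefficient of performance is COP_R = T_C/(T_H − T_C) = 240.15/64.67 = 3.7137.
W = Q_C/COP_R = 525/3.7137 = 141 kJ.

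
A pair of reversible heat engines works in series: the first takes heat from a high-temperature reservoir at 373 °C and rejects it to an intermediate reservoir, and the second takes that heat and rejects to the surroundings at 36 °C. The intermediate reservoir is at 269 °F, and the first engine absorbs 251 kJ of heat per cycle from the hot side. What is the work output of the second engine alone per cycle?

T_H = 373 °C → 373 + 273.15 = 646.15 K.
T_C = 36 °C → 36 + 273.15 = 309.15 K.
T_m = 269 °F → (269 − 32) × 5/9 = 131.67 °C = 404.82 K.
Heat entering the second stage: Q_m = Q_H·(T_m/T_H) = 251 × 404.82/646.15 = 157 kJ.
Second-stage efficiency η₂ = 1 − T_C/T_m = 1 − 309.15/404.82 = 0.2363, so W₂ = η₂·Q_m = 37.2 kJ.

W₂ ≈ 37.2 kJ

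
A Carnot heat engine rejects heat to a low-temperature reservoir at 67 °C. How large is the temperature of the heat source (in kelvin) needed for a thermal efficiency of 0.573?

T_C = 67 °C → 67 + 273.15 = 340.15 K.
From η = 1 − T_C/T_H, solving for T_H gives T_H = T_C/(1 − η) = 340.15/(1 − 0.573) = 797 K.

T_H ≈ 797 K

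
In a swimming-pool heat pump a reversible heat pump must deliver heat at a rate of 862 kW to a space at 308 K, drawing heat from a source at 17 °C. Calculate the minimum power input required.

Ẇ_in ≈ 50.0 kW

T_C = 17 °C → 17 + 273.15 = 290.15 K.
For a reversible heat pump, COP_HP = T_H/(T_H − T_C) = 308.00/17.85 = 17.2549.
W = Q_H/COP_HP = 862/17.2549 = 50.0 kW.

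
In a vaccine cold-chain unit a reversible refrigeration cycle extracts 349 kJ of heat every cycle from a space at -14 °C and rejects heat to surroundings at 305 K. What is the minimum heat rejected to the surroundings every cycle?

T_C = -14 °C → -14 + 273.15 = 259.15 K.
For a reversible cycle Q_H/Q_C = T_H/T_C, so Q_H = Q_C·T_H/T_C = 349 × 305.00/259.15 = 410.7 kJ.

Q_H ≈ 410.7 kJ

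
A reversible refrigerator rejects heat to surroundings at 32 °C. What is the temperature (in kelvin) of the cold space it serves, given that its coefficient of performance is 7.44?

T_H = 32 °C → 32 + 273.15 = 305.15 K.
COP_R = T_C/(T_H − T_C) ⇒ T_C = T_H·COP_R/(1 + COP_R) = 305.15 × 7.44/(1 + 7.44) = 269 K.

T_C ≈ 269 K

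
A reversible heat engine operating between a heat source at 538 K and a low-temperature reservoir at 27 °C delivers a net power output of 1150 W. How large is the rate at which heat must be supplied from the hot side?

T_C = 27 °C → 27 + 273.15 = 300.15 K.
η_rev = 1 − T_C/T_H = 1 − 300.15/538.00 = 0.4421.
Q_H = W/η = 1150/0.4421 = 2601 W.

Q̇_H ≈ 2601 W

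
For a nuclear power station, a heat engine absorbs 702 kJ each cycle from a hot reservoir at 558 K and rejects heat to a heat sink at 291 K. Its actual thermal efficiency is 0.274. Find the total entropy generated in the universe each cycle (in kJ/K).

W = η·Q_H = 0.274 × 702 = 192.3 kJ, so Q_C = Q_H − W = 509.7 kJ.
Entropy balance on the reservoirs: −Q_H/T_H = -1.258 kJ/K, +Q_C/T_C = 1.751 kJ/K.
ΔS_univ = −Q_H/T_H + Q_C/T_C = 0.493 kJ/K (> 0, since η = 0.274 < η_Carnot = 0.478).

ΔS_univ ≈ 0.493 kJ/K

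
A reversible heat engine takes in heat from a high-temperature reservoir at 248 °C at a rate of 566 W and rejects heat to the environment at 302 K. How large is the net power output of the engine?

T_H = 248 °C → 248 + 273.15 = 521.15 K.
For a reversible engine, η = 1 − T_C/T_H = 1 − 302.00/521.15 = 0.4205.
W = η·Q_H = 0.4205 × 566 = 238.0 W.

Ẇ ≈ 238.0 W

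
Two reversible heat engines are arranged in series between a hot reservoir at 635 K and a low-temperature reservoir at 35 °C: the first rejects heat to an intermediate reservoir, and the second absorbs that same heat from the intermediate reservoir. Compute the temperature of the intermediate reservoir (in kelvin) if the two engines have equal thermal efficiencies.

T_m ≈ 442 K

T_C = 35 °C → 35 + 273.15 = 308.15 K.
Equal efficiencies require 1 − T_m/T_H = 1 − T_C/T_m, i.e. T_m/T_H = T_C/T_m, so T_m = √(T_H·T_C) = √(635.00 × 308.15) = 442 K.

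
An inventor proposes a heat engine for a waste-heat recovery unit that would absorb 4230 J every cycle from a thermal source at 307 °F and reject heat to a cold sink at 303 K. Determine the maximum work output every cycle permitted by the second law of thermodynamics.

T_H = 307 °F → (307 − 32) × 5/9 = 152.78 °C = 425.93 K.
The second-law ceiling is the Carnot efficiency, η_max = 1 − T_C/T_H = 1 − 303.00/425.93 = 0.2886.
W_max = η_max · Q_H = 0.2886 × 4230 = 1220 J.

W_max ≈ 1220 J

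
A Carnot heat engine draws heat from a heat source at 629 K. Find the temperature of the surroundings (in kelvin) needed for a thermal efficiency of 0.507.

From η = 1 − T_C/T_H, T_C = T_H·(1 − η) = 629.00 × (1 − 0.507) = 310.1 K.

T_C ≈ 310.1 K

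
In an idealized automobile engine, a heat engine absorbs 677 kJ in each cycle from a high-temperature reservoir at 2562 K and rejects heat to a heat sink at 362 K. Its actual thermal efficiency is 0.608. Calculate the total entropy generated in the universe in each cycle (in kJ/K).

ΔS_univ ≈ 0.469 kJ/K

W = η·Q_H = 0.608 × 677 = 411.6 kJ, so Q_C = Q_H − W = 265.4 kJ.
Reservoir entropy changes: ΔS_H = −Q_H/T_H = −677/2562.00 = -0.2642 kJ/K and ΔS_C = +Q_C/T_C = 265.4/362.00 = 0.7331 kJ/K.
ΔS_univ = −Q_H/T_H + Q_C/T_C = 0.469 kJ/K (> 0, since η = 0.608 < η_Carnot = 0.859).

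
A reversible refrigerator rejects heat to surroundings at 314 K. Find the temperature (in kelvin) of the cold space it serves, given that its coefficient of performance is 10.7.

COP_R = T_C/(T_H − T_C) ⇒ T_C = T_H·COP_R/(1 + COP_R) = 314.00 × 10.7/(1 + 10.7) = 287 K.

T_C ≈ 287 K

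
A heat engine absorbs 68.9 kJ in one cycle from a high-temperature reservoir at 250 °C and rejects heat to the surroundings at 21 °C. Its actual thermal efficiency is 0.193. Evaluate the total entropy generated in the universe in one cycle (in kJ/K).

ΔS_univ ≈ 0.0573 kJ/K

T_H = 250 °C → 250 + 273.15 = 523.15 K.
T_C = 21 °C → 21 + 273.15 = 294.15 K.
W = η·Q_H = 0.193 × 68.9 = 13.30 kJ, so Q_C = Q_H − W = 55.60 kJ.
Reservoir entropy changes: ΔS_H = −Q_H/T_H = −68.9/523.15 = -0.1317 kJ/K and ΔS_C = +Q_C/T_C = 55.60/294.15 = 0.1890 kJ/K.
ΔS_univ = −Q_H/T_H + Q_C/T_C = 0.0573 kJ/K (> 0, since η = 0.193 < η_Carnot = 0.438).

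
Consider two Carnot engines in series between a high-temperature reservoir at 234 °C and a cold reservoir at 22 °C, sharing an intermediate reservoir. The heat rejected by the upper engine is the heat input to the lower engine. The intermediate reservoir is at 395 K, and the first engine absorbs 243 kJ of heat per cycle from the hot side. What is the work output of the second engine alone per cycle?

T_H = 234 °C → 234 + 273.15 = 507.15 K.
T_C = 22 °C → 22 + 273.15 = 295.15 K.
Heat entering the second stage: Q_m = Q_H·(T_m/T_H) = 243 × 395.00/507.15 = 189.3 kJ.
Second-stage efficiency η₂ = 1 − T_C/T_m = 1 − 295.15/395.00 = 0.2528, so W₂ = η₂·Q_m = 47.84 kJ.

W₂ ≈ 47.84 kJ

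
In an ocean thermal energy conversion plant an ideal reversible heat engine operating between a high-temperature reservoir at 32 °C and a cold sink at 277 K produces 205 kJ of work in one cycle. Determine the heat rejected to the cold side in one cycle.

Q_C ≈ 2020 kJ

T_H = 32 °C → 32 + 273.15 = 305.15 K.
Since the cycle is reversible, η = 1 − T_C/T_H = 1 − 277.00/305.15 = 0.0922.
Since Q_C/Q_H = T_C/T_H and Q_H = W/η, Q_C = W·T_C/(T_H − T_C) = 205 × 277.00/28.15 = 2020 kJ.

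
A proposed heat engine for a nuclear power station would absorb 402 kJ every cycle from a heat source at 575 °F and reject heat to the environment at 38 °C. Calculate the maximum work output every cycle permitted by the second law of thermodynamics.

W_max ≈ 184 kJ

T_H = 575 °F → (575 − 32) × 5/9 = 301.67 °C = 574.82 K.
T_C = 38 °C → 38 + 273.15 = 311.15 K.
No engine can exceed the Carnot limit: η_max = 1 − T_C/T_H = 1 − 311.15/574.82 = 0.4587.
W_max = η_max · Q_H = 0.4587 × 402 = 184 kJ.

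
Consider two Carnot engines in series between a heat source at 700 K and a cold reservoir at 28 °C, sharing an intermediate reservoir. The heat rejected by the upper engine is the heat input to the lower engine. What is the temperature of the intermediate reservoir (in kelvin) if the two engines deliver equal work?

T_C = 28 °C → 28 + 273.15 = 301.15 K.
For reversible stages Q_m = Q_H·(T_m/T_H). Setting W₁ = Q_H(1 − T_m/T_H) equal to W₂ = Q_m(1 − T_C/T_m) = Q_H·(T_m − T_C)/T_H gives T_H − T_m = T_m − T_C, so T_m = (T_H + T_C)/2 = (700.00 + 301.15)/2 = 501 K.

T_m ≈ 501 K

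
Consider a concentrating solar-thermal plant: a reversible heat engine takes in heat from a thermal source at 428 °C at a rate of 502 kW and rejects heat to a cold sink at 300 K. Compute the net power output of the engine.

T_H = 428 °C → 428 + 273.15 = 701.15 K.
Carnot efficiency: η = 1 − T_C/T_H = 1 − 300.00/701.15 = 0.5721.
W = η·Q_H = 0.5721 × 502 = 287 kW.

Ẇ ≈ 287 kW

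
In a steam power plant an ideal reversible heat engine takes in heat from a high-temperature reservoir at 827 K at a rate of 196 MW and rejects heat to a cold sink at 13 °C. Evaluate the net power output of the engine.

Ẇ ≈ 128 MW

T_C = 13 °C → 13 + 273.15 = 286.15 K.
η_rev = 1 − T_C/T_H = 1 − 286.15/827.00 = 0.6540.
W = η·Q_H = 0.6540 × 196 = 128 MW.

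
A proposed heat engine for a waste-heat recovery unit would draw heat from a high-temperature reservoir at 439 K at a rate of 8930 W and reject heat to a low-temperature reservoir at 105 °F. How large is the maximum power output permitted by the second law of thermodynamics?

T_C = 105 °F → (105 − 32) × 5/9 = 40.56 °C = 313.71 K.
The upper bound on efficiency is η_max = 1 − T_C/T_H = 1 − 313.71/439.00 = 0.2854.
W_max = η_max · Q_H = 0.2854 × 8930 = 2549 W.

Ẇ_max ≈ 2549 W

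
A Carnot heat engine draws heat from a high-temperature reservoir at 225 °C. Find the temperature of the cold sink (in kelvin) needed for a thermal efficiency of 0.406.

T_C ≈ 296 K

T_H = 225 °C → 225 + 273.15 = 498.15 K.
From η = 1 − T_C/T_H, T_C = T_H·(1 − η) = 498.15 × (1 − 0.406) = 296 K.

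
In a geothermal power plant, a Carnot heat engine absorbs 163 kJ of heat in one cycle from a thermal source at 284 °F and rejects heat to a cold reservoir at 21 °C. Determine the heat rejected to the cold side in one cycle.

Q_C ≈ 116 kJ

T_H = 284 °F → (284 − 32) × 5/9 = 140.00 °C = 413.15 K.
T_C = 21 °C → 21 + 273.15 = 294.15 K.
Carnot efficiency: η = 1 − T_C/T_H = 1 − 294.15/413.15 = 0.2880.
For a reversible cycle Q_C/Q_H = T_C/T_H, so Q_C = 163 × 294.15/413.15 = 116 kJ.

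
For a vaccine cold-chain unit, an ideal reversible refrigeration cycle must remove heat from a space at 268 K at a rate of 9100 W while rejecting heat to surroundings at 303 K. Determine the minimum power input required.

Ẇ_in ≈ 1188 W

COP_R = T_C/(T_H − T_C) = 268.00/35.00 = 7.6571.
W = Q_C/COP_R = 9100/7.6571 = 1188 W.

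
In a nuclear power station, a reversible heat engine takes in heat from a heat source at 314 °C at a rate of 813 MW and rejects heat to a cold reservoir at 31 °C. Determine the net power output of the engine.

Ẇ ≈ 391.9 MW

T_H = 314 °C → 314 + 273.15 = 587.15 K.
T_C = 31 °C → 31 + 273.15 = 304.15 K.
The Carnot efficiency is η = 1 − T_C/T_H = 1 − 304.15/587.15 = 0.4820.
W = η·Q_H = 0.4820 × 813 = 391.9 MW.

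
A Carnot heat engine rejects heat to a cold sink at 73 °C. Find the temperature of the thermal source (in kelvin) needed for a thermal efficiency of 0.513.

T_H ≈ 711 K

T_C = 73 °C → 73 + 273.15 = 346.15 K.
From η = 1 − T_C/T_H, solving for T_H gives T_H = T_C/(1 − η) = 346.15/(1 − 0.513) = 711 K.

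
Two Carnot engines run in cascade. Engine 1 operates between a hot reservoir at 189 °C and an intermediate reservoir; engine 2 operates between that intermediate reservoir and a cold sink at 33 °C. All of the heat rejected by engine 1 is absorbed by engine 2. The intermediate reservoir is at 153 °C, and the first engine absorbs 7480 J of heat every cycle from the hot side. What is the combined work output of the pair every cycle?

T_H = 189 °C → 189 + 273.15 = 462.15 K.
T_C = 33 °C → 33 + 273.15 = 306.15 K.
Two reversible stages in series are equivalent to a single Carnot engine between T_H and T_C, so η_total = 1 − T_C/T_H = 1 − 306.15/462.15 = 0.3376.
W_total = η_total · Q_H = 0.3376 × 7480 = 2520 J.

W_total ≈ 2520 J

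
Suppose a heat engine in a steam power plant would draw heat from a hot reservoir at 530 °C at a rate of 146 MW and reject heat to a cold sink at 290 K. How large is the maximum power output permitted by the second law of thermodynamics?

T_H = 530 °C → 530 + 273.15 = 803.15 K.
The upper bound on efficiency is η_max = 1 − T_C/T_H = 1 − 290.00/803.15 = 0.6389.
W_max = η_max · Q_H = 0.6389 × 146 = 93.3 MW.

Ẇ_max ≈ 93.3 MW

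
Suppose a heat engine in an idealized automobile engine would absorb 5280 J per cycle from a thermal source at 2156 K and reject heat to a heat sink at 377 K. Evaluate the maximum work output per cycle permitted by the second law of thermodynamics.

By the Carnot theorem, η_max = 1 − T_C/T_H = 1 − 377.00/2156.00 = 0.8251.
W_max = η_max · Q_H = 0.8251 × 5280 = 4360 J.

W_max ≈ 4360 J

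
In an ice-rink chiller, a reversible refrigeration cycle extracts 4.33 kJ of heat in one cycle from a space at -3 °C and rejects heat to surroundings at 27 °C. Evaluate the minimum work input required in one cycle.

W_in ≈ 0.481 kJ

T_H = 27 °C → 27 + 273.15 = 300.15 K.
T_C = -3 °C → -3 + 273.15 = 270.15 K.
For a reversible refrigerator, COP_R = T_C/(T_H − T_C) = 270.15/30.00 = 9.0050.
W = Q_C/COP_R = 4.33/9.0050 = 0.481 kJ.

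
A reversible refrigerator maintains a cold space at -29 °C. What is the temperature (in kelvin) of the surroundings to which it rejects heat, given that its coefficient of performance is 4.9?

T_C = -29 °C → -29 + 273.15 = 244.15 K.
COP_R = T_C/(T_H − T_C) ⇒ T_H = T_C·(1 + 1/COP_R) = 244.15 × (1 + 1/4.9) = 294 K.

T_H ≈ 294 K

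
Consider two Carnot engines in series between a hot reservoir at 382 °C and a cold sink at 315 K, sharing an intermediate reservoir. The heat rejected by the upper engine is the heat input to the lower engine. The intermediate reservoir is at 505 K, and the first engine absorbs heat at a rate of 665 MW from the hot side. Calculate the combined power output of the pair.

T_H = 382 °C → 382 + 273.15 = 655.15 K.
Two reversible stages in series are equivalent to a single Carnot engine between T_H and T_C, so η_total = 1 − T_C/T_H = 1 − 315.00/655.15 = 0.5192.
W_total = η_total · Q_H = 0.5192 × 665 = 345 MW.

Ẇ_total ≈ 345 MW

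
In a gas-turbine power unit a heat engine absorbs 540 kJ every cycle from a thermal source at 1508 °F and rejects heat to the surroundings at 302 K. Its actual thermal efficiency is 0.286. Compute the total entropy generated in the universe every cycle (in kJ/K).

ΔS_univ ≈ 0.783 kJ/K

T_H = 1508 °F → (1508 − 32) × 5/9 = 820.00 °C = 1093.15 K.
W = η·Q_H = 0.286 × 540 = 154.4 kJ, so Q_C = Q_H − W = 385.6 kJ.
Reservoir entropy changes: ΔS_H = −Q_H/T_H = −540/1093.15 = -0.4940 kJ/K and ΔS_C = +Q_C/T_C = 385.6/302.00 = 1.277 kJ/K.
ΔS_univ = −Q_H/T_H + Q_C/T_C = 0.783 kJ/K (> 0, since η = 0.286 < η_Carnot = 0.724).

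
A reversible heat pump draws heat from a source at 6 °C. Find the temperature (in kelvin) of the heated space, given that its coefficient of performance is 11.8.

T_C = 6 °C → 6 + 273.15 = 279.15 K.
COP_HP = T_H/(T_H − T_C) ⇒ T_H = T_C·COP_HP/(COP_HP − 1) = 279.15 × 11.8/(11.8 − 1) = 305 K.

T_H ≈ 305 K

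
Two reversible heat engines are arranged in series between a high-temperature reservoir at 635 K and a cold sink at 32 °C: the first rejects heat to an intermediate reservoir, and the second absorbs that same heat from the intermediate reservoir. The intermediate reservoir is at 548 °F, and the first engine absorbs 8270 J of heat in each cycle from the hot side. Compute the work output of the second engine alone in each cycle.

T_C = 32 °C → 32 + 273.15 = 305.15 K.
T_m = 548 °F → (548 − 32) × 5/9 = 286.67 °C = 559.82 K.
Heat entering the second stage: Q_m = Q_H·(T_m/T_H) = 8270 × 559.82/635.00 = 7291 J.
Second-stage efficiency η₂ = 1 − T_C/T_m = 1 − 305.15/559.82 = 0.4549, so W₂ = η₂·Q_m = 3317 J.

W₂ ≈ 3317 J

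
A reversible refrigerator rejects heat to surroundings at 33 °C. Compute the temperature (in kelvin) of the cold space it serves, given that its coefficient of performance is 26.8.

T_H = 33 °C → 33 + 273.15 = 306.15 K.
COP_R = T_C/(T_H − T_C) ⇒ T_C = T_H·COP_R/(1 + COP_R) = 306.15 × 26.8/(1 + 26.8) = 295 K.

T_C ≈ 295 K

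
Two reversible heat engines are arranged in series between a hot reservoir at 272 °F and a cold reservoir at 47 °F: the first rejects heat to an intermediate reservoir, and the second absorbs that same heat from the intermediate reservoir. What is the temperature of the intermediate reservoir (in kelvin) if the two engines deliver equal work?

T_H = 272 °F → (272 − 32) × 5/9 = 133.33 °C = 406.48 K.
T_C = 47 °F → (47 − 32) × 5/9 = 8.33 °C = 281.48 K.
For reversible stages Q_m = Q_H·(T_m/T_H). Setting W₁ = Q_H(1 − T_m/T_H) equal to W₂ = Q_m(1 − T_C/T_m) = Q_H·(T_m − T_C)/T_H gives T_H − T_m = T_m − T_C, so T_m = (T_H + T_C)/2 = (406.48 + 281.48)/2 = 344.0 K.

T_m ≈ 344.0 K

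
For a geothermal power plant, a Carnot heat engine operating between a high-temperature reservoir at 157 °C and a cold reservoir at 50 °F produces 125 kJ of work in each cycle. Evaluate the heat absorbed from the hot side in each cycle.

T_H = 157 °C → 157 + 273.15 = 430.15 K.
T_C = 50 °F → (50 − 32) × 5/9 = 10.00 °C = 283.15 K.
For a reversible engine, η = 1 − T_C/T_H = 1 − 283.15/430.15 = 0.3417.
Q_H = W/η = 125/0.3417 = 366 kJ.

Q_H ≈ 366 kJ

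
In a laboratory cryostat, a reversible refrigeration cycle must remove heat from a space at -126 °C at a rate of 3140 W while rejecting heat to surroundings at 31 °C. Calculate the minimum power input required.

T_H = 31 °C → 31 + 273.15 = 304.15 K.
T_C = -126 °C → -126 + 273.15 = 147.15 K.
Carnot COP: COP_R = T_C/(T_H − T_C) = 147.15/157.00 = 0.9373.
W = Q_C/COP_R = 3140/0.9373 = 3350 W.

Ẇ_in ≈ 3350 W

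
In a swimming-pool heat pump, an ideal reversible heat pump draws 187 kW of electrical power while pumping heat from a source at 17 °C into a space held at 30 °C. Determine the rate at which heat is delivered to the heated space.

T_H = 30 °C → 30 + 273.15 = 303.15 K.
T_C = 17 °C → 17 + 273.15 = 290.15 K.
The Carnot heat-pump COP is COP_HP = T_H/(T_H − T_C) = 303.15/13.00 = 23.3192.
Q_H = COP_HP · W = 23.3192 × 187 = 4361 kW.

Q̇_H ≈ 4361 kW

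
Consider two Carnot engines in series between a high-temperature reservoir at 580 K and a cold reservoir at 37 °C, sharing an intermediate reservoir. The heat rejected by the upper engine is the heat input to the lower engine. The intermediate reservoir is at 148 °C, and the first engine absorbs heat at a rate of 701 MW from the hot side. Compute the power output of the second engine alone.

T_C = 37 °C → 37 + 273.15 = 310.15 K.
T_m = 148 °C → 148 + 273.15 = 421.15 K.
Heat entering the second stage: Q_m = Q_H·(T_m/T_H) = 701 × 421.15/580.00 = 509.0 MW.
Second-stage efficiency η₂ = 1 − T_C/T_m = 1 − 310.15/421.15 = 0.2636, so W₂ = η₂·Q_m = 134.2 MW.

Ẇ₂ ≈ 134.2 MW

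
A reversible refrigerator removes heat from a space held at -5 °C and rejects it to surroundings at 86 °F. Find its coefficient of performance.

COP_R ≈ 7.66

T_H = 86 °F → (86 − 32) × 5/9 = 30.00 °C = 303.15 K.
T_C = -5 °C → -5 + 273.15 = 268.15 K.
COP_R = T_C/(T_H − T_C) = 268.15/(303.15 − 268.15) = 7.66.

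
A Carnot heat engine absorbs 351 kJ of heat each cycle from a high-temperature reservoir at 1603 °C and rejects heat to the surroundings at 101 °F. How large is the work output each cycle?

T_H = 1603 °C → 1603 + 273.15 = 1876.15 K.
T_C = 101 °F → (101 − 32) × 5/9 = 38.33 °C = 311.48 K.
For a reversible engine, η = 1 − T_C/T_H = 1 − 311.48/1876.15 = 0.8340.
W = η·Q_H = 0.8340 × 351 = 293 kJ.

W ≈ 293 kJ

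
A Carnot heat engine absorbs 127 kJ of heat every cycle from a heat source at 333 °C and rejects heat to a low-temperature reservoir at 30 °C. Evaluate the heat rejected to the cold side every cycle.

T_H = 333 °C → 333 + 273.15 = 606.15 K.
T_C = 30 °C → 30 + 273.15 = 303.15 K.
Since the cycle is reversible, η = 1 − T_C/T_H = 1 − 303.15/606.15 = 0.4999.
For a reversible cycle Q_C/Q_H = T_C/T_H, so Q_C = 127 × 303.15/606.15 = 63.5 kJ.

Q_C ≈ 63.5 kJ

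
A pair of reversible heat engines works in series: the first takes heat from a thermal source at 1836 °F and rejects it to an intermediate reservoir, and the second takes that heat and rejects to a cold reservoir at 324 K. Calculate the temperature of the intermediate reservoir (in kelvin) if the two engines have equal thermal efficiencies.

T_H = 1836 °F → (1836 − 32) × 5/9 = 1002.22 °C = 1275.37 K.
Equal efficiencies require 1 − T_m/T_H = 1 − T_C/T_m, i.e. T_m/T_H = T_C/T_m, so T_m = √(T_H·T_C) = √(1275.37 × 324.00) = 643 K.

T_m ≈ 643 K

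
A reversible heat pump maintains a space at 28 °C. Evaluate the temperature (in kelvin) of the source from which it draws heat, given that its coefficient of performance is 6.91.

T_H = 28 °C → 28 + 273.15 = 301.15 K.
COP_HP = T_H/(T_H − T_C) ⇒ T_C = T_H·(COP_HP − 1)/COP_HP = 301.15 × (6.91 − 1)/6.91 = 258 K.

T_C ≈ 258 K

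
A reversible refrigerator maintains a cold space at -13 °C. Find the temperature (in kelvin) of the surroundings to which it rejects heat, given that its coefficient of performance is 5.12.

T_H ≈ 311.0 K

T_C = -13 °C → -13 + 273.15 = 260.15 K.
COP_R = T_C/(T_H − T_C) ⇒ T_H = T_C·(1 + 1/COP_R) = 260.15 × (1 + 1/5.12) = 311.0 K.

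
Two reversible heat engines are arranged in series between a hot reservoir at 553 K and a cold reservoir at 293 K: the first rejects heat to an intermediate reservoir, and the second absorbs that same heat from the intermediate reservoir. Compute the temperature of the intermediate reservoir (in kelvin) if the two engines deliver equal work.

T_m ≈ 423.0 K

For reversible stages Q_m = Q_H·(T_m/T_H). Setting W₁ = Q_H(1 − T_m/T_H) equal to W₂ = Q_m(1 − T_C/T_m) = Q_H·(T_m − T_C)/T_H gives T_H − T_m = T_m − T_C, so T_m = (T_H + T_C)/2 = (553.00 + 293.00)/2 = 423.0 K.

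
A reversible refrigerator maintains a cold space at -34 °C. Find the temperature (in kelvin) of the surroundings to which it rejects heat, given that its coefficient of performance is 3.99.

T_C = -34 °C → -34 + 273.15 = 239.15 K.
COP_R = T_C/(T_H − T_C) ⇒ T_H = T_C·(1 + 1/COP_R) = 239.15 × (1 + 1/3.99) = 299.1 K.

T_H ≈ 299.1 K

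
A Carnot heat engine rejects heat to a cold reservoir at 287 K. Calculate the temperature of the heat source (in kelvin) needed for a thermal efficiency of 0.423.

From η = 1 − T_C/T_H, solving for T_H gives T_H = T_C/(1 − η) = 287.00/(1 − 0.423) = 497 K.

T_H ≈ 497 K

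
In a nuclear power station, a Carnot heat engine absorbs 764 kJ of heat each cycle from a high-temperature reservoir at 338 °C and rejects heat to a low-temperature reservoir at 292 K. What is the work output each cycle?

W ≈ 399.0 kJ

T_H = 338 °C → 338 + 273.15 = 611.15 K.
For a reversible engine, η = 1 − T_C/T_H = 1 − 292.00/611.15 = 0.5222.
W = η·Q_H = 0.5222 × 764 = 399.0 kJ.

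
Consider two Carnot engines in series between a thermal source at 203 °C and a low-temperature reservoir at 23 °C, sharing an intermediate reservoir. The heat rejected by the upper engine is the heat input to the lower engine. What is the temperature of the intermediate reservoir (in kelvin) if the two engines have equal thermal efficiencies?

T_m ≈ 376 K

T_H = 203 °C → 203 + 273.15 = 476.15 K.
T_C = 23 °C → 23 + 273.15 = 296.15 K.
Equal efficiencies require 1 − T_m/T_H = 1 − T_C/T_m, i.e. T_m/T_H = T_C/T_m, so T_m = √(T_H·T_C) = √(476.15 × 296.15) = 376 K.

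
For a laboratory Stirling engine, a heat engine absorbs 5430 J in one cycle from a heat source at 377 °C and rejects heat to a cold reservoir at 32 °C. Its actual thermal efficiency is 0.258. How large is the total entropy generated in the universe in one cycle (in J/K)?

ΔS_univ ≈ 4.85 J/K

T_H = 377 °C → 377 + 273.15 = 650.15 K.
T_C = 32 °C → 32 + 273.15 = 305.15 K.
W = η·Q_H = 0.258 × 5430 = 1401 J, so Q_C = Q_H − W = 4029 J.
Reservoir entropy changes: ΔS_H = −Q_H/T_H = −5430/650.15 = -8.352 J/K and ΔS_C = +Q_C/T_C = 4029/305.15 = 13.20 J/K.
ΔS_univ = −Q_H/T_H + Q_C/T_C = 4.85 J/K (> 0, since η = 0.258 < η_Carnot = 0.531).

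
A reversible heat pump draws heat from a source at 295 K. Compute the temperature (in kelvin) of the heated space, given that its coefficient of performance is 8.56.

T_H ≈ 334 K

COP_HP = T_H/(T_H − T_C) ⇒ T_H = T_C·COP_HP/(COP_HP − 1) = 295.00 × 8.56/(8.56 − 1) = 334 K.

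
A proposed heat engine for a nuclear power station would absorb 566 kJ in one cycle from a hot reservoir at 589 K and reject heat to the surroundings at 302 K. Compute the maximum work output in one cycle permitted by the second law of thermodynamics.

W_max ≈ 276 kJ

The upper bound on efficiency is η_max = 1 − T_C/T_H = 1 − 302.00/589.00 = 0.4873.
W_max = η_max · Q_H = 0.4873 × 566 = 276 kJ.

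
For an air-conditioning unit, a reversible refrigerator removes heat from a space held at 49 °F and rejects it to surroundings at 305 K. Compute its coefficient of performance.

COP_R ≈ 12.6

T_C = 49 °F → (49 − 32) × 5/9 = 9.44 °C = 282.59 K.
COP_R = T_C/(T_H − T_C) = 282.59/(305.00 − 282.59) = 12.6.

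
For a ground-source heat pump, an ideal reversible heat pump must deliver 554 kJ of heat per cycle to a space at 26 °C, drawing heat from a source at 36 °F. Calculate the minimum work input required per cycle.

W_in ≈ 44.03 kJ

T_H = 26 °C → 26 + 273.15 = 299.15 K.
T_C = 36 °F → (36 − 32) × 5/9 = 2.22 °C = 275.37 K.
The Carnot heat-pump COP is COP_HP = T_H/(T_H − T_C) = 299.15/23.78 = 12.5811.
W = Q_H/COP_HP = 554/12.5811 = 44.03 kJ.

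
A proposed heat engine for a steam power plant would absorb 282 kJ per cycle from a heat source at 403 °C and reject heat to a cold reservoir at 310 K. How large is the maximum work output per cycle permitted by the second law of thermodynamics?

T_H = 403 °C → 403 + 273.15 = 676.15 K.
The second-law ceiling is the Carnot efficiency, η_max = 1 − T_C/T_H = 1 − 310.00/676.15 = 0.5415.
W_max = η_max · Q_H = 0.5415 × 282 = 153 kJ.

W_max ≈ 153 kJ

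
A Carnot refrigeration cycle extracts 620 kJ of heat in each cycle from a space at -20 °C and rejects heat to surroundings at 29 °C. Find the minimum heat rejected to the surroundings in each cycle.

Q_H ≈ 740 kJ

T_H = 29 °C → 29 + 273.15 = 302.15 K.
T_C = -20 °C → -20 + 273.15 = 253.15 K.
For a reversible cycle Q_H/Q_C = T_H/T_C, so Q_H = Q_C·T_H/T_C = 620 × 302.15/253.15 = 740 kJ.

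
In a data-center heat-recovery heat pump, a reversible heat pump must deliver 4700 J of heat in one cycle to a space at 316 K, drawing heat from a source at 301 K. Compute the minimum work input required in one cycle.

W_in ≈ 223.1 J

Reversible heating COP: COP_HP = T_H/(T_H − T_C) = 316.00/15.00 = 21.0667.
W = Q_H/COP_HP = 4700/21.0667 = 223.1 J.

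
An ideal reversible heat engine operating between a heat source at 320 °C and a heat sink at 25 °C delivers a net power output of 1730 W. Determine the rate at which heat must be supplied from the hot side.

T_H = 320 °C → 320 + 273.15 = 593.15 K.
T_C = 25 °C → 25 + 273.15 = 298.15 K.
η_rev = 1 − T_C/T_H = 1 − 298.15/593.15 = 0.4973.
Q_H = W/η = 1730/0.4973 = 3480 W.

Q̇_H ≈ 3480 W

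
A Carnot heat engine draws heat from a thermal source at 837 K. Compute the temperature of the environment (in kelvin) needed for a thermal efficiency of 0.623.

From η = 1 − T_C/T_H, T_C = T_H·(1 − η) = 837.00 × (1 − 0.623) = 315.5 K.

T_C ≈ 315.5 K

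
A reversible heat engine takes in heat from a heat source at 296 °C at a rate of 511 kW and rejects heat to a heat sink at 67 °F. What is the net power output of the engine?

T_H = 296 °C → 296 + 273.15 = 569.15 K.
T_C = 67 °F → (67 − 32) × 5/9 = 19.44 °C = 292.59 K.
Since the cycle is reversible, η = 1 − T_C/T_H = 1 − 292.59/569.15 = 0.4859.
W = η·Q_H = 0.4859 × 511 = 248 kW.

Ẇ ≈ 248 kW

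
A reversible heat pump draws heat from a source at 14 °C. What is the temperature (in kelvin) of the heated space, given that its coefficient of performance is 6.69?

T_C = 14 °C → 14 + 273.15 = 287.15 K.
COP_HP = T_H/(T_H − T_C) ⇒ T_H = T_C·COP_HP/(COP_HP − 1) = 287.15 × 6.69/(6.69 − 1) = 338 K.

T_H ≈ 338 K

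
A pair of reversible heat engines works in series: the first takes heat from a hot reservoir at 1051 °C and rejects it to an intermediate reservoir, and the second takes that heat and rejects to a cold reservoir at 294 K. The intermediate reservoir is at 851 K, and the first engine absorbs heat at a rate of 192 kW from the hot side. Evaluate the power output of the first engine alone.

T_H = 1051 °C → 1051 + 273.15 = 1324.15 K.
First-stage efficiency η₁ = 1 − T_m/T_H = 1 − 851.00/1324.15 = 0.3573.
W₁ = η₁·Q_H = 0.3573 × 192 = 68.6 kW.

Ẇ₁ ≈ 68.6 kW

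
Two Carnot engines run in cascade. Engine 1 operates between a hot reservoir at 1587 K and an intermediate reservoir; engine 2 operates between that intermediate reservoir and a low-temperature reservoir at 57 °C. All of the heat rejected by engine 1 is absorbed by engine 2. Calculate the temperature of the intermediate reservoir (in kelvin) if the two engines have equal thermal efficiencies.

T_C = 57 °C → 57 + 273.15 = 330.15 K.
Equal efficiencies require 1 − T_m/T_H = 1 − T_C/T_m, i.e. T_m/T_H = T_C/T_m, so T_m = √(T_H·T_C) = √(1587.00 × 330.15) = 723.8 K.

T_m ≈ 723.8 K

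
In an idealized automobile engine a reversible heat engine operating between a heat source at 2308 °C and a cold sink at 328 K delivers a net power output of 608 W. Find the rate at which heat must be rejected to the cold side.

T_H = 2308 °C → 2308 + 273.15 = 2581.15 K.
Carnot efficiency: η = 1 − T_C/T_H = 1 − 328.00/2581.15 = 0.8729.
Since Q_C/Q_H = T_C/T_H and Q_H = W/η, Q_C = W·T_C/(T_H − T_C) = 608 × 328.00/2253.15 = 88.5 W.

Q̇_C ≈ 88.5 W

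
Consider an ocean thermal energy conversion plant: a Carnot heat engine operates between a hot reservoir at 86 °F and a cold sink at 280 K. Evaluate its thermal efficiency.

T_H = 86 °F → (86 − 32) × 5/9 = 30.00 °C = 303.15 K.
For a reversible engine, η = 1 − T_C/T_H = 1 − 280.00/303.15 = 0.0764.

η ≈ 0.0764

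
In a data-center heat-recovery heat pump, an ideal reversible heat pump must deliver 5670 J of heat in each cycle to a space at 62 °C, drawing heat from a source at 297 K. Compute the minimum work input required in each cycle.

T_H = 62 °C → 62 + 273.15 = 335.15 K.
COP_HP = T_H/(T_H − T_C) = 335.15/38.15 = 8.7851.
W = Q_H/COP_HP = 5670/8.7851 = 645 J.

W_in ≈ 645 J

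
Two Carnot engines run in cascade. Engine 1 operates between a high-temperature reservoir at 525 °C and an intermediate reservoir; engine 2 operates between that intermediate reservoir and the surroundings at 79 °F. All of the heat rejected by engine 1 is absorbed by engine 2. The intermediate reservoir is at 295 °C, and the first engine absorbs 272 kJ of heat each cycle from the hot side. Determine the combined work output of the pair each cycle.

T_H = 525 °C → 525 + 273.15 = 798.15 K.
T_C = 79 °F → (79 − 32) × 5/9 = 26.11 °C = 299.26 K.
Two reversible stages in series are equivalent to a single Carnot engine between T_H and T_C, so η_total = 1 − T_C/T_H = 1 − 299.26/798.15 = 0.6251.
W_total = η_total · Q_H = 0.6251 × 272 = 170 kJ.

W_total ≈ 170 kJ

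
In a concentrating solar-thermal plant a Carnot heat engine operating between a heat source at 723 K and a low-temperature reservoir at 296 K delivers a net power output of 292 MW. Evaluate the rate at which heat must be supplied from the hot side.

Q̇_H ≈ 494.4 MW

η_rev = 1 − T_C/T_H = 1 − 296.00/723.00 = 0.5906.
Q_H = W/η = 292/0.5906 = 494.4 MW.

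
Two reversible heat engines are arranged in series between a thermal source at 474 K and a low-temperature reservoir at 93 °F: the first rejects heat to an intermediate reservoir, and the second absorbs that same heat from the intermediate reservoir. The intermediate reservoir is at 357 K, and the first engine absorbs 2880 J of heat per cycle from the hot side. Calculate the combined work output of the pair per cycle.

T_C = 93 °F → (93 − 32) × 5/9 = 33.89 °C = 307.04 K.
Two reversible stages in series are equivalent to a single Carnot engine between T_H and T_C, so η_total = 1 − T_C/T_H = 1 − 307.04/474.00 = 0.3522.
W_total = η_total · Q_H = 0.3522 × 2880 = 1010 J.

W_total ≈ 1010 J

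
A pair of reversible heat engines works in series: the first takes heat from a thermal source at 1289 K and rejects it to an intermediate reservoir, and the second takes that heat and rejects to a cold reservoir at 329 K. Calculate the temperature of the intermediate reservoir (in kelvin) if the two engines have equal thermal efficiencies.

Equal efficiencies require 1 − T_m/T_H = 1 − T_C/T_m, i.e. T_m/T_H = T_C/T_m, so T_m = √(T_H·T_C) = √(1289.00 × 329.00) = 651.2 K.

T_m ≈ 651.2 K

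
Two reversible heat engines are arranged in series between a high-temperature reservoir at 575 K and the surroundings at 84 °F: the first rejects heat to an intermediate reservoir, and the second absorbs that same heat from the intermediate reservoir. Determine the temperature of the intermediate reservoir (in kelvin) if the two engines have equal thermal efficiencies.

T_C = 84 °F → (84 − 32) × 5/9 = 28.89 °C = 302.04 K.
Equal efficiencies require 1 − T_m/T_H = 1 − T_C/T_m, i.e. T_m/T_H = T_C/T_m, so T_m = √(T_H·T_C) = √(575.00 × 302.04) = 416.7 K.

T_m ≈ 416.7 K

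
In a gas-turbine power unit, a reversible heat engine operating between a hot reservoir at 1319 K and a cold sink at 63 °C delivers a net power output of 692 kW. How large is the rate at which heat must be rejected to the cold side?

T_C = 63 °C → 63 + 273.15 = 336.15 K.
For a reversible engine, η = 1 − T_C/T_H = 1 − 336.15/1319.00 = 0.7451.
Since Q_C/Q_H = T_C/T_H and Q_H = W/η, Q_C = W·T_C/(T_H − T_C) = 692 × 336.15/982.85 = 236.7 kW.

Q̇_C ≈ 236.7 kW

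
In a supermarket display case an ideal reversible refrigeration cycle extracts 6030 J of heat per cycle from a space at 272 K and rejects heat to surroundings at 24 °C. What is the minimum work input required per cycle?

T_H = 24 °C → 24 + 273.15 = 297.15 K.
For a reversible refrigerator, COP_R = T_C/(T_H − T_C) = 272.00/25.15 = 10.8151.
W = Q_C/COP_R = 6030/10.8151 = 558 J.

W_in ≈ 558 J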